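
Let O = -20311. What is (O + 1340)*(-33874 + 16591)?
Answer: 327875793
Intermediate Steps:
(O + 1340)*(-33874 + 16591) = (-20311 + 1340)*(-33874 + 16591) = -18971*(-17283) = 327875793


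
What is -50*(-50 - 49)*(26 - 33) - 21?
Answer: -34671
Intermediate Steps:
-50*(-50 - 49)*(26 - 33) - 21 = -(-4950)*(-7) - 21 = -50*693 - 21 = -34650 - 21 = -34671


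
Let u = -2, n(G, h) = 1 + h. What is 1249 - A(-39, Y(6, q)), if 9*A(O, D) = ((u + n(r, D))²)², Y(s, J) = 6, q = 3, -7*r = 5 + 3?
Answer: 10616/9 ≈ 1179.6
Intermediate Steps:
r = -8/7 (r = -(5 + 3)/7 = -⅐*8 = -8/7 ≈ -1.1429)
A(O, D) = (-1 + D)⁴/9 (A(O, D) = ((-2 + (1 + D))²)²/9 = ((-1 + D)²)²/9 = (-1 + D)⁴/9)
1249 - A(-39, Y(6, q)) = 1249 - (-1 + 6)⁴/9 = 1249 - 5⁴/9 = 1249 - 625/9 = 10616/9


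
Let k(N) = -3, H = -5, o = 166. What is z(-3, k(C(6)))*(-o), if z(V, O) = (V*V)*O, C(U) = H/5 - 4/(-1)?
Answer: 4482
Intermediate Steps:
C(U) = 3 (C(U) = -5/5 - 4/(-1) = -5*⅕ - 4*(-1) = -1 + 4 = 3)
z(V, O) = O*V² (z(V, O) = V²*O = O*V²)
z(-3, k(C(6)))*(-o) = (-3*(-3)²)*(-1*166) = -3*9*(-166) = -27*(-166) = 4482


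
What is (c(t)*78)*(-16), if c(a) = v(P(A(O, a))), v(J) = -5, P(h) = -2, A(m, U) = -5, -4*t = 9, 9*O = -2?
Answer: 6240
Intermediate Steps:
O = -2/9 (O = (⅑)*(-2) = -2/9 ≈ -0.22222)
t = -9/4 (t = -¼*9 = -9/4 ≈ -2.2500)
c(a) = -5
(c(t)*78)*(-16) = -5*78*(-16) = -390*(-16) = 6240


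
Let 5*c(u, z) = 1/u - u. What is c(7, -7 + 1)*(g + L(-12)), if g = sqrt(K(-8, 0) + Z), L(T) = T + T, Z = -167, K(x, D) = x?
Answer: 1152/35 - 48*I*sqrt(7)/7 ≈ 32.914 - 18.142*I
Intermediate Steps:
L(T) = 2*T
c(u, z) = -u/5 + 1/(5*u) (c(u, z) = (1/u - u)/5 = -u/5 + 1/(5*u))
g = 5*I*sqrt(7) (g = sqrt(-8 - 167) = sqrt(-175) = 5*I*sqrt(7) ≈ 13.229*I)
c(7, -7 + 1)*(g + L(-12)) = ((1/5)*(1 - 1*7**2)/7)*(5*I*sqrt(7) + 2*(-12)) = ((1/5)*(1/7)*(1 - 1*49))*(5*I*sqrt(7) - 24) = ((1/5)*(1/7)*(1 - 49))*(-24 + 5*I*sqrt(7)) = ((1/5)*(1/7)*(-48))*(-24 + 5*I*sqrt(7)) = -48*(-24 + 5*I*sqrt(7))/35 = 1152/35 - 48*I*sqrt(7)/7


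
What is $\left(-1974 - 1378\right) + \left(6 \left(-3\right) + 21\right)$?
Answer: $-3349$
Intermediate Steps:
$\left(-1974 - 1378\right) + \left(6 \left(-3\right) + 21\right) = -3352 + \left(-18 + 21\right) = -3352 + 3 = -3349$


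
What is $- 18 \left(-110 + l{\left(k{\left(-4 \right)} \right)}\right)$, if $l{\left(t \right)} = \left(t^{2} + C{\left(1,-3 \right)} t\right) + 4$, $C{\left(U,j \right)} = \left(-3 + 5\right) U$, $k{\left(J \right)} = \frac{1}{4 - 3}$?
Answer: $1854$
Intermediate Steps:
$k{\left(J \right)} = 1$ ($k{\left(J \right)} = 1^{-1} = 1$)
$C{\left(U,j \right)} = 2 U$
$l{\left(t \right)} = 4 + t^{2} + 2 t$ ($l{\left(t \right)} = \left(t^{2} + 2 \cdot 1 t\right) + 4 = \left(t^{2} + 2 t\right) + 4 = 4 + t^{2} + 2 t$)
$- 18 \left(-110 + l{\left(k{\left(-4 \right)} \right)}\right) = - 18 \left(-110 + \left(4 + 1^{2} + 2 \cdot 1\right)\right) = - 18 \left(-110 + \left(4 + 1 + 2\right)\right) = - 18 \left(-110 + 7\right) = \left(-18\right) \left(-103\right) = 1854$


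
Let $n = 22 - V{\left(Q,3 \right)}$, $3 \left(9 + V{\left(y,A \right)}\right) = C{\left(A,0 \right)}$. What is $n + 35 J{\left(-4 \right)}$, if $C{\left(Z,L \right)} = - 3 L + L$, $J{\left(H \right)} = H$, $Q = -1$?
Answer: $-109$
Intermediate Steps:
$C{\left(Z,L \right)} = - 2 L$
$V{\left(y,A \right)} = -9$ ($V{\left(y,A \right)} = -9 + \frac{\left(-2\right) 0}{3} = -9 + \frac{1}{3} \cdot 0 = -9 + 0 = -9$)
$n = 31$ ($n = 22 - -9 = 22 + 9 = 31$)
$n + 35 J{\left(-4 \right)} = 31 + 35 \left(-4\right) = 31 - 140 = -109$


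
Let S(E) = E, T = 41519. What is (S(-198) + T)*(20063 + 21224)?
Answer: 1706020127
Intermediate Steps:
(S(-198) + T)*(20063 + 21224) = (-198 + 41519)*(20063 + 21224) = 41321*41287 = 1706020127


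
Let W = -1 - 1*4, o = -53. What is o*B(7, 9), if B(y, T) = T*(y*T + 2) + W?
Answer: -30740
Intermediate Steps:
W = -5 (W = -1 - 4 = -5)
B(y, T) = -5 + T*(2 + T*y) (B(y, T) = T*(y*T + 2) - 5 = T*(T*y + 2) - 5 = T*(2 + T*y) - 5 = -5 + T*(2 + T*y))
o*B(7, 9) = -53*(-5 + 2*9 + 7*9**2) = -53*(-5 + 18 + 7*81) = -53*(-5 + 18 + 567) = -53*580 = -30740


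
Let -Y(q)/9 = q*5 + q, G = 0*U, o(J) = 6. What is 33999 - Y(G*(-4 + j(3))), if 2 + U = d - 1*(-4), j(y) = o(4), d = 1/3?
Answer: 33999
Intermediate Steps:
d = ⅓ ≈ 0.33333
j(y) = 6
U = 7/3 (U = -2 + (⅓ - 1*(-4)) = -2 + (⅓ + 4) = -2 + 13/3 = 7/3 ≈ 2.3333)
G = 0 (G = 0*(7/3) = 0)
Y(q) = -54*q (Y(q) = -9*(q*5 + q) = -9*(5*q + q) = -54*q)
33999 - Y(G*(-4 + j(3))) = 33999 - (-54)*0*(-4 + 6) = 33999 - (-54)*0*2 = 33999 - (-54)*0 = 33999 - 1*0 = 33999 + 0 = 33999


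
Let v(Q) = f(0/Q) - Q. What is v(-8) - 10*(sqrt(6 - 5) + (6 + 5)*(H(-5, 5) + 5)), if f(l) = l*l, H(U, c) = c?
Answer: -1102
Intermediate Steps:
f(l) = l**2
v(Q) = -Q (v(Q) = (0/Q)**2 - Q = 0**2 - Q = 0 - Q = -Q)
v(-8) - 10*(sqrt(6 - 5) + (6 + 5)*(H(-5, 5) + 5)) = -1*(-8) - 10*(sqrt(6 - 5) + (6 + 5)*(5 + 5)) = 8 - 10*(sqrt(1) + 11*10) = 8 - 10*(1 + 110) = 8 - 10*111 = 8 - 1110 = -1102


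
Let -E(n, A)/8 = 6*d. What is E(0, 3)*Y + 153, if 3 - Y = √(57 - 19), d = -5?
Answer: 873 - 240*√38 ≈ -606.46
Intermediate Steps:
E(n, A) = 240 (E(n, A) = -48*(-5) = -8*(-30) = 240)
Y = 3 - √38 (Y = 3 - √(57 - 19) = 3 - √38 ≈ -3.1644)
E(0, 3)*Y + 153 = 240*(3 - √38) + 153 = (720 - 240*√38) + 153 = 873 - 240*√38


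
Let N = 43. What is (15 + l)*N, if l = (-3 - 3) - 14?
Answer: -215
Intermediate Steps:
l = -20 (l = -6 - 14 = -20)
(15 + l)*N = (15 - 20)*43 = -5*43 = -215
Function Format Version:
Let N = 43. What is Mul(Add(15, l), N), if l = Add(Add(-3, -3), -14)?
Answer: -215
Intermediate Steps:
l = -20 (l = Add(-6, -14) = -20)
Mul(Add(15, l), N) = Mul(Add(15, -20), 43) = Mul(-5, 43) = -215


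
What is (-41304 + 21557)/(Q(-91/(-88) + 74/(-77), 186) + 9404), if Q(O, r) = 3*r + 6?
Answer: -2821/1424 ≈ -1.9810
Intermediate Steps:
Q(O, r) = 6 + 3*r
(-41304 + 21557)/(Q(-91/(-88) + 74/(-77), 186) + 9404) = (-41304 + 21557)/((6 + 3*186) + 9404) = -19747/((6 + 558) + 9404) = -19747/(564 + 9404) = -19747/9968 = -19747*1/9968 = -2821/1424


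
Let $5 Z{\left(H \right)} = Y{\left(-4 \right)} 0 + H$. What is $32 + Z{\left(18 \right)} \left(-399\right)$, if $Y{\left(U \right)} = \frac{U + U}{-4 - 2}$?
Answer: $- \frac{7022}{5} \approx -1404.4$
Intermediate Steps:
$Y{\left(U \right)} = - \frac{U}{3}$ ($Y{\left(U \right)} = \frac{2 U}{-6} = 2 U \left(- \frac{1}{6}\right) = - \frac{U}{3}$)
$Z{\left(H \right)} = \frac{H}{5}$ ($Z{\left(H \right)} = \frac{\left(- \frac{1}{3}\right) \left(-4\right) 0 + H}{5} = \frac{\frac{4}{3} \cdot 0 + H}{5} = \frac{0 + H}{5} = \frac{H}{5}$)
$32 + Z{\left(18 \right)} \left(-399\right) = 32 + \frac{1}{5} \cdot 18 \left(-399\right) = 32 + \frac{18}{5} \left(-399\right) = 32 - \frac{7182}{5} = - \frac{7022}{5}$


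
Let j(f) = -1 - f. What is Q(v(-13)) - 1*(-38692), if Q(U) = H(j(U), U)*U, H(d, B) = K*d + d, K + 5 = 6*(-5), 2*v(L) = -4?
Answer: 38760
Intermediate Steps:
v(L) = -2 (v(L) = (½)*(-4) = -2)
K = -35 (K = -5 + 6*(-5) = -5 - 30 = -35)
H(d, B) = -34*d (H(d, B) = -35*d + d = -34*d)
Q(U) = U*(34 + 34*U) (Q(U) = (-34*(-1 - U))*U = (34 + 34*U)*U = U*(34 + 34*U))
Q(v(-13)) - 1*(-38692) = 34*(-2)*(1 - 2) - 1*(-38692) = 34*(-2)*(-1) + 38692 = 68 + 38692 = 38760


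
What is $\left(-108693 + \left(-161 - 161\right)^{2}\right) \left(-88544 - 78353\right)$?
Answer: $835987073$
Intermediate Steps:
$\left(-108693 + \left(-161 - 161\right)^{2}\right) \left(-88544 - 78353\right) = \left(-108693 + \left(-322\right)^{2}\right) \left(-166897\right) = \left(-108693 + 103684\right) \left(-166897\right) = \left(-5009\right) \left(-166897\right) = 835987073$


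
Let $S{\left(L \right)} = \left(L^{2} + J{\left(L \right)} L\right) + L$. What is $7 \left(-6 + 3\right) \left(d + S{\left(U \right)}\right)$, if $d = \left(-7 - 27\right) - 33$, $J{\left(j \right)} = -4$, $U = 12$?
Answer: $-861$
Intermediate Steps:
$d = -67$ ($d = -34 - 33 = -67$)
$S{\left(L \right)} = L^{2} - 3 L$ ($S{\left(L \right)} = \left(L^{2} - 4 L\right) + L = L^{2} - 3 L$)
$7 \left(-6 + 3\right) \left(d + S{\left(U \right)}\right) = 7 \left(-6 + 3\right) \left(-67 + 12 \left(-3 + 12\right)\right) = 7 \left(-3\right) \left(-67 + 12 \cdot 9\right) = - 21 \left(-67 + 108\right) = \left(-21\right) 41 = -861$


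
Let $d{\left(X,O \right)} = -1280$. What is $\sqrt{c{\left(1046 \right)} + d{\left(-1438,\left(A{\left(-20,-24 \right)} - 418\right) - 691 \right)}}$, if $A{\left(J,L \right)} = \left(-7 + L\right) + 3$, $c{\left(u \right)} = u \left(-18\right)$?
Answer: $2 i \sqrt{5027} \approx 141.8 i$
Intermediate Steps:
$c{\left(u \right)} = - 18 u$
$A{\left(J,L \right)} = -4 + L$
$\sqrt{c{\left(1046 \right)} + d{\left(-1438,\left(A{\left(-20,-24 \right)} - 418\right) - 691 \right)}} = \sqrt{\left(-18\right) 1046 - 1280} = \sqrt{-18828 - 1280} = \sqrt{-20108} = 2 i \sqrt{5027}$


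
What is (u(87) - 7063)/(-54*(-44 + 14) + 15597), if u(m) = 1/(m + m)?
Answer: -1228961/2995758 ≈ -0.41023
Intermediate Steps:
u(m) = 1/(2*m)
(u(87) - 7063)/(-54*(-44 + 14) + 15597) = ((½)/87 - 7063)/(-54*(-44 + 14) + 15597) = ((½)*(1/87) - 7063)/(-54*(-30) + 15597) = (1/174 - 7063)/(1620 + 15597) = -1228961/174/17217 = -1228961/174*1/17217 = -1228961/2995758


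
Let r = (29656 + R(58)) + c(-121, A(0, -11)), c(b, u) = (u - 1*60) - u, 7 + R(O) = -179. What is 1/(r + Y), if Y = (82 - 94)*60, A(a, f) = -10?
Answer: 1/28690 ≈ 3.4855e-5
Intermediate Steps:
R(O) = -186 (R(O) = -7 - 179 = -186)
c(b, u) = -60 (c(b, u) = (u - 60) - u = (-60 + u) - u = -60)
r = 29410 (r = (29656 - 186) - 60 = 29470 - 60 = 29410)
Y = -720 (Y = -12*60 = -720)
1/(r + Y) = 1/(29410 - 720) = 1/28690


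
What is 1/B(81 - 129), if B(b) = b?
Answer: -1/48 ≈ -0.020833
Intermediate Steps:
1/B(81 - 129) = 1/(81 - 129) = 1/(-48) = -1/48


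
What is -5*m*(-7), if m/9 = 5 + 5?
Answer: 3150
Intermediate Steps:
m = 90 (m = 9*(5 + 5) = 9*10 = 90)
-5*m*(-7) = -5*90*(-7) = -450*(-7) = 3150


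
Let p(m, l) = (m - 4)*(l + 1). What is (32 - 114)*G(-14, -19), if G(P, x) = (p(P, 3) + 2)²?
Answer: -401800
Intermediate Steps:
p(m, l) = (1 + l)*(-4 + m) (p(m, l) = (-4 + m)*(1 + l) = (1 + l)*(-4 + m))
G(P, x) = (-14 + 4*P)² (G(P, x) = ((-4 + P - 4*3 + 3*P) + 2)² = ((-4 + P - 12 + 3*P) + 2)² = ((-16 + 4*P) + 2)² = (-14 + 4*P)²)
(32 - 114)*G(-14, -19) = (32 - 114)*(4*(-7 + 2*(-14))²) = -328*(-7 - 28)² = -328*(-35)² = -328*1225 = -82*4900 = -401800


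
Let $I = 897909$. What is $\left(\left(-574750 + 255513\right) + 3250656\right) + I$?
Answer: $3829328$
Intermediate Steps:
$\left(\left(-574750 + 255513\right) + 3250656\right) + I = \left(\left(-574750 + 255513\right) + 3250656\right) + 897909 = \left(-319237 + 3250656\right) + 897909 = 2931419 + 897909 = 3829328$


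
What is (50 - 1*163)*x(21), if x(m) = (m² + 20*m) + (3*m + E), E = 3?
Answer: -104751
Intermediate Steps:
x(m) = 3 + m² + 23*m (x(m) = (m² + 20*m) + (3*m + 3) = (m² + 20*m) + (3 + 3*m) = 3 + m² + 23*m)
(50 - 1*163)*x(21) = (50 - 1*163)*(3 + 21² + 23*21) = (50 - 163)*(3 + 441 + 483) = -113*927 = -104751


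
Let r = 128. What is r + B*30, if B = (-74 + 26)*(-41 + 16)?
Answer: 36128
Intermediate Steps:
B = 1200 (B = -48*(-25) = 1200)
r + B*30 = 128 + 1200*30 = 128 + 36000 = 36128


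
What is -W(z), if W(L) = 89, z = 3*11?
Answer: -89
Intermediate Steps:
z = 33
-W(z) = -1*89 = -89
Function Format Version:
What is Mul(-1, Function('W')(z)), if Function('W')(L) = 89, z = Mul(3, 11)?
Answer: -89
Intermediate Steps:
z = 33
Mul(-1, Function('W')(z)) = Mul(-1, 89) = -89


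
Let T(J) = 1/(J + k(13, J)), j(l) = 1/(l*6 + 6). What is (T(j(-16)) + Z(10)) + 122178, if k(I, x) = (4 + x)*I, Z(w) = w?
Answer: 285064649/2333 ≈ 1.2219e+5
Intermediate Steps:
k(I, x) = I*(4 + x)
j(l) = 1/(6 + 6*l) (j(l) = 1/(6*l + 6) = 1/(6 + 6*l))
T(J) = 1/(52 + 14*J) (T(J) = 1/(J + 13*(4 + J)) = 1/(J + (52 + 13*J)) = 1/(52 + 14*J))
(T(j(-16)) + Z(10)) + 122178 = (1/(2*(26 + 7*(1/(6*(1 - 16))))) + 10) + 122178 = (1/(2*(26 + 7*((⅙)/(-15)))) + 10) + 122178 = (1/(2*(26 + 7*((⅙)*(-1/15)))) + 10) + 122178 = (1/(2*(26 + 7*(-1/90))) + 10) + 122178 = (1/(2*(26 - 7/90)) + 10) + 122178 = (1/(2*(2333/90)) + 10) + 122178 = ((½)*(90/2333) + 10) + 122178 = (45/2333 + 10) + 122178 = 23375/2333 + 122178 = 285064649/2333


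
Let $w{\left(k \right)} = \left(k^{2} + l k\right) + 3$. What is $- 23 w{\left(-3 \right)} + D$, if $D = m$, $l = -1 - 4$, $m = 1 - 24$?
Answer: $-644$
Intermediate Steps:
$m = -23$ ($m = 1 - 24 = -23$)
$l = -5$
$D = -23$
$w{\left(k \right)} = 3 + k^{2} - 5 k$ ($w{\left(k \right)} = \left(k^{2} - 5 k\right) + 3 = 3 + k^{2} - 5 k$)
$- 23 w{\left(-3 \right)} + D = - 23 \left(3 + \left(-3\right)^{2} - -15\right) - 23 = - 23 \left(3 + 9 + 15\right) - 23 = \left(-23\right) 27 - 23 = -621 - 23 = -644$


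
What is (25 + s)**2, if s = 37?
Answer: 3844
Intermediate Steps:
(25 + s)**2 = (25 + 37)**2 = 62**2 = 3844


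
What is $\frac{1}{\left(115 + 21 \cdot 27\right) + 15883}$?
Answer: $\frac{1}{16565} \approx 6.0368 \cdot 10^{-5}$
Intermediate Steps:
$\frac{1}{\left(115 + 21 \cdot 27\right) + 15883} = \frac{1}{\left(115 + 567\right) + 15883} = \frac{1}{682 + 15883} = \frac{1}{16565}$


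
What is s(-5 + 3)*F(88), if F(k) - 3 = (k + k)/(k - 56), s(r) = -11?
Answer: -187/2 ≈ -93.500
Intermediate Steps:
F(k) = 3 + 2*k/(-56 + k) (F(k) = 3 + (k + k)/(k - 56) = 3 + (2*k)/(-56 + k) = 3 + 2*k/(-56 + k))
s(-5 + 3)*F(88) = -11*(-168 + 5*88)/(-56 + 88) = -11*(-168 + 440)/32 = -11*272/32 = -11*17/2 = -187/2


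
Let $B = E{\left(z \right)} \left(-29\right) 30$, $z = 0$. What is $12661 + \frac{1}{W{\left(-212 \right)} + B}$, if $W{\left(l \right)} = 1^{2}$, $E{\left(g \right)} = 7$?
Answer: $\frac{77092828}{6089} \approx 12661.0$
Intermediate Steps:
$W{\left(l \right)} = 1$
$B = -6090$ ($B = 7 \left(-29\right) 30 = \left(-203\right) 30 = -6090$)
$12661 + \frac{1}{W{\left(-212 \right)} + B} = 12661 + \frac{1}{1 - 6090} = 12661 + \frac{1}{-6089} = 12661 - \frac{1}{6089} = \frac{77092828}{6089}$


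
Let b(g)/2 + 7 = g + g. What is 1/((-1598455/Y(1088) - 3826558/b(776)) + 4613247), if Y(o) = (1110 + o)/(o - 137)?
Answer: 3395910/13313364293303 ≈ 2.5508e-7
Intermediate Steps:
b(g) = -14 + 4*g (b(g) = -14 + 2*(g + g) = -14 + 2*(2*g) = -14 + 4*g)
Y(o) = (1110 + o)/(-137 + o)
1/((-1598455/Y(1088) - 3826558/b(776)) + 4613247) = 1/((-1598455*(-137 + 1088)/(1110 + 1088) - 3826558/(-14 + 4*776)) + 4613247) = 1/((-1598455/(2198/951) - 3826558/(-14 + 3104)) + 4613247) = 1/((-1598455/((1/951)*2198) - 3826558/3090) + 4613247) = 1/((-1598455/2198/951 - 3826558*1/3090) + 4613247) = 1/((-1598455*951/2198 - 1913279/1545) + 4613247) = 1/((-1520130705/2198 - 1913279/1545) + 4613247) = 1/(-2352807326467/3395910 + 4613247) = 1/(13313364293303/3395910) = 3395910/13313364293303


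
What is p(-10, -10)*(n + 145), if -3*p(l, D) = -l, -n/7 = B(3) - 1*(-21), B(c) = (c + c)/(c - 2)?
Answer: 440/3 ≈ 146.67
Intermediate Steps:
B(c) = 2*c/(-2 + c) (B(c) = (2*c)/(-2 + c) = 2*c/(-2 + c))
n = -189 (n = -7*(2*3/(-2 + 3) - 1*(-21)) = -7*(2*3/1 + 21) = -7*(2*3*1 + 21) = -7*(6 + 21) = -7*27 = -189)
p(l, D) = l/3 (p(l, D) = -(-1)*l/3 = l/3)
p(-10, -10)*(n + 145) = ((⅓)*(-10))*(-189 + 145) = -10/3*(-44) = 440/3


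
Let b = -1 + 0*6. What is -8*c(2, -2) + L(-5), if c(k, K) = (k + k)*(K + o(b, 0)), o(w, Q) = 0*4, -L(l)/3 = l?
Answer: 79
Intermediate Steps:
L(l) = -3*l
b = -1 (b = -1 + 0 = -1)
o(w, Q) = 0
c(k, K) = 2*K*k (c(k, K) = (k + k)*(K + 0) = (2*k)*K = 2*K*k)
-8*c(2, -2) + L(-5) = -16*(-2)*2 - 3*(-5) = -8*(-8) + 15 = 64 + 15 = 79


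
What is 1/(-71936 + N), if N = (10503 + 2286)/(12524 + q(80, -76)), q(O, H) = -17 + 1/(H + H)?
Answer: -1901063/136752924040 ≈ -1.3901e-5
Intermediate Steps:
q(O, H) = -17 + 1/(2*H)
N = 1943928/1901063 (N = (10503 + 2286)/(12524 + (-17 + (½)/(-76))) = 12789/(12524 + (-17 + (½)*(-1/76))) = 12789/(12524 + (-17 - 1/152)) = 12789/(12524 - 2585/152) = 12789/(1901063/152) = 12789*(152/1901063) = 1943928/1901063 ≈ 1.0225)
1/(-71936 + N) = 1/(-71936 + 1943928/1901063) = 1/(-136752924040/1901063) = -1901063/136752924040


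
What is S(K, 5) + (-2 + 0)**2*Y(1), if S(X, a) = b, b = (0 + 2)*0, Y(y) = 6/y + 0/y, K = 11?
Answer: 24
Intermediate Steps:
Y(y) = 6/y (Y(y) = 6/y + 0 = 6/y)
b = 0 (b = 2*0 = 0)
S(X, a) = 0
S(K, 5) + (-2 + 0)**2*Y(1) = 0 + (-2 + 0)**2*(6/1) = 0 + (-2)**2*(6*1) = 0 + 4*6 = 0 + 24 = 24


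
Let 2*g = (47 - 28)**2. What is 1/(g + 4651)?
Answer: 2/9663 ≈ 0.00020698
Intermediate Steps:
g = 361/2 (g = (47 - 28)**2/2 = (1/2)*19**2 = (1/2)*361 = 361/2 ≈ 180.50)
1/(g + 4651) = 1/(361/2 + 4651) = 1/(9663/2) = 2/9663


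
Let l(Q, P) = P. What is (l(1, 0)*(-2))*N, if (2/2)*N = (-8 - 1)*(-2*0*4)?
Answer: 0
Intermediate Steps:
N = 0 (N = (-8 - 1)*(-2*0*4) = -0*4 = -9*0 = 0)
(l(1, 0)*(-2))*N = (0*(-2))*0 = 0*0 = 0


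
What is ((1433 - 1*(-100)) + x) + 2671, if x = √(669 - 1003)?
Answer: 4204 + I*√334 ≈ 4204.0 + 18.276*I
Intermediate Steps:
x = I*√334 (x = √(-334) = I*√334 ≈ 18.276*I)
((1433 - 1*(-100)) + x) + 2671 = ((1433 - 1*(-100)) + I*√334) + 2671 = ((1433 + 100) + I*√334) + 2671 = (1533 + I*√334) + 2671 = 4204 + I*√334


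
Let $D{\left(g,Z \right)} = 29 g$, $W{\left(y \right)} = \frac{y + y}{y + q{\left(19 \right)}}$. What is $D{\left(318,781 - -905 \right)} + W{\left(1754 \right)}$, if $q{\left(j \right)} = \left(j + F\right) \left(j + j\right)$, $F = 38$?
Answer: $\frac{9038437}{980} \approx 9222.9$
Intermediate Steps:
$q{\left(j \right)} = 2 j \left(38 + j\right)$ ($q{\left(j \right)} = \left(j + 38\right) \left(j + j\right) = \left(38 + j\right) 2 j = 2 j \left(38 + j\right)$)
$W{\left(y \right)} = \frac{2 y}{2166 + y}$ ($W{\left(y \right)} = \frac{y + y}{y + 2 \cdot 19 \left(38 + 19\right)} = \frac{2 y}{y + 2 \cdot 19 \cdot 57} = \frac{2 y}{y + 2166} = \frac{2 y}{2166 + y}$)
$D{\left(318,781 - -905 \right)} + W{\left(1754 \right)} = 29 \cdot 318 + 2 \cdot 1754 \frac{1}{2166 + 1754} = 9222 + 2 \cdot 1754 \cdot \frac{1}{3920} = 9222 + \frac{877}{980} = \frac{9038437}{980}$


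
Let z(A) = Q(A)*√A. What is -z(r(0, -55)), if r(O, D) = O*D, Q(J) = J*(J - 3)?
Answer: 0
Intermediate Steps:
Q(J) = J*(-3 + J)
r(O, D) = D*O
z(A) = A^(3/2)*(-3 + A) (z(A) = (A*(-3 + A))*√A = A^(3/2)*(-3 + A))
-z(r(0, -55)) = -(-55*0)^(3/2)*(-3 - 55*0) = -0^(3/2)*(-3 + 0) = -0*(-3) = -1*0 = 0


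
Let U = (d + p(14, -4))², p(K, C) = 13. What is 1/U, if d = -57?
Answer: 1/1936 ≈ 0.00051653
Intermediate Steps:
U = 1936 (U = (-57 + 13)² = (-44)² = 1936)
1/U = 1/1936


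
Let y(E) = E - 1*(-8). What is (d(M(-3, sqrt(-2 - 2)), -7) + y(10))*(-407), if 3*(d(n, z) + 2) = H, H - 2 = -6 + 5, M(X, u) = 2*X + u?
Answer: -19943/3 ≈ -6647.7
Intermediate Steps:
M(X, u) = u + 2*X
H = 1 (H = 2 + (-6 + 5) = 2 - 1 = 1)
d(n, z) = -5/3 (d(n, z) = -2 + (1/3)*1 = -2 + 1/3 = -5/3)
y(E) = 8 + E (y(E) = E + 8 = 8 + E)
(d(M(-3, sqrt(-2 - 2)), -7) + y(10))*(-407) = (-5/3 + (8 + 10))*(-407) = (-5/3 + 18)*(-407) = (49/3)*(-407) = -19943/3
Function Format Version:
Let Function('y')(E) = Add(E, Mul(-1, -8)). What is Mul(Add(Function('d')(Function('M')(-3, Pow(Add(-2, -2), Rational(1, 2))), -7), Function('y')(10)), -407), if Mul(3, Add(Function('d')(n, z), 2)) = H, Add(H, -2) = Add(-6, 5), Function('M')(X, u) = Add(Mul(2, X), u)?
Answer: Rational(-19943, 3) ≈ -6647.7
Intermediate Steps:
Function('M')(X, u) = Add(u, Mul(2, X))
H = 1 (H = Add(2, Add(-6, 5)) = Add(2, -1) = 1)
Function('d')(n, z) = Rational(-5, 3) (Function('d')(n, z) = Add(-2, Mul(Rational(1, 3), 1)) = Add(-2, Rational(1, 3)) = Rational(-5, 3))
Function('y')(E) = Add(8, E) (Function('y')(E) = Add(E, 8) = Add(8, E))
Mul(Add(Function('d')(Function('M')(-3, Pow(Add(-2, -2), Rational(1, 2))), -7), Function('y')(10)), -407) = Mul(Add(Rational(-5, 3), Add(8, 10)), -407) = Mul(Add(Rational(-5, 3), 18), -407) = Mul(Rational(49, 3), -407) = Rational(-19943, 3)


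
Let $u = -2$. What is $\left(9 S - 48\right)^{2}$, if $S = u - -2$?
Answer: $2304$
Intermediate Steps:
$S = 0$ ($S = -2 - -2 = -2 + 2 = 0$)
$\left(9 S - 48\right)^{2} = \left(9 \cdot 0 - 48\right)^{2} = \left(0 - 48\right)^{2} = \left(-48\right)^{2} = 2304$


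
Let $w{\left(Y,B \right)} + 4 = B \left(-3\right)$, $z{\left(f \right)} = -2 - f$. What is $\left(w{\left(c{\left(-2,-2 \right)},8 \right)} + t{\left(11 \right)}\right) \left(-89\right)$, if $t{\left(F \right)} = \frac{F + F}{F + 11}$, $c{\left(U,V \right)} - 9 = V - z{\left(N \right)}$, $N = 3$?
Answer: $2403$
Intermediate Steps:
$c{\left(U,V \right)} = 14 + V$ ($c{\left(U,V \right)} = 9 - \left(-2 - 3 - V\right) = 9 + \left(V - \left(-2 - 3\right)\right) = 9 + \left(V - -5\right) = 9 + \left(V + 5\right) = 9 + \left(5 + V\right) = 14 + V$)
$w{\left(Y,B \right)} = -4 - 3 B$ ($w{\left(Y,B \right)} = -4 + B \left(-3\right) = -4 - 3 B$)
$t{\left(F \right)} = \frac{2 F}{11 + F}$
$\left(w{\left(c{\left(-2,-2 \right)},8 \right)} + t{\left(11 \right)}\right) \left(-89\right) = \left(\left(-4 - 24\right) + 2 \cdot 11 \frac{1}{11 + 11}\right) \left(-89\right) = \left(\left(-4 - 24\right) + 2 \cdot 11 \cdot \frac{1}{22}\right) \left(-89\right) = \left(-28 + 2 \cdot 11 \cdot \frac{1}{22}\right) \left(-89\right) = \left(-28 + 1\right) \left(-89\right) = \left(-27\right) \left(-89\right) = 2403$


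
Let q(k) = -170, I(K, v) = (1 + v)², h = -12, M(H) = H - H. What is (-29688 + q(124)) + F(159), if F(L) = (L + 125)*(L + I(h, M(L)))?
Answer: 15582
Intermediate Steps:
M(H) = 0
F(L) = (1 + L)*(125 + L) (F(L) = (L + 125)*(L + (1 + 0)²) = (125 + L)*(L + 1²) = (125 + L)*(L + 1) = (125 + L)*(1 + L) = (1 + L)*(125 + L))
(-29688 + q(124)) + F(159) = (-29688 - 170) + (125 + 159² + 126*159) = -29858 + (125 + 25281 + 20034) = -29858 + 45440 = 15582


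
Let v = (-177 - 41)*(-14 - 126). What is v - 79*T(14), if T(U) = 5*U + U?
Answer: 23884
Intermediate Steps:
T(U) = 6*U
v = 30520 (v = -218*(-140) = 30520)
v - 79*T(14) = 30520 - 474*14 = 30520 - 79*84 = 30520 - 6636 = 23884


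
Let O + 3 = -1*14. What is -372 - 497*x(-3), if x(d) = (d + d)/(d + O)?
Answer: -5211/10 ≈ -521.10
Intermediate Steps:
O = -17 (O = -3 - 1*14 = -3 - 14 = -17)
x(d) = 2*d/(-17 + d) (x(d) = (d + d)/(d - 17) = (2*d)/(-17 + d) = 2*d/(-17 + d))
-372 - 497*x(-3) = -372 - 994*(-3)/(-17 - 3) = -372 - 994*(-3)/(-20) = -372 - 994*(-3)*(-1)/20 = -372 - 497*3/10 = -372 - 1491/10 = -5211/10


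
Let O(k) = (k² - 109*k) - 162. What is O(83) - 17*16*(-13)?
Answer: 1216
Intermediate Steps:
O(k) = -162 + k² - 109*k
O(83) - 17*16*(-13) = (-162 + 83² - 109*83) - 17*16*(-13) = (-162 + 6889 - 9047) - 272*(-13) = -2320 + 3536 = 1216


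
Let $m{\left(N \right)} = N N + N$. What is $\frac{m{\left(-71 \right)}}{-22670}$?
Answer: $- \frac{497}{2267} \approx -0.21923$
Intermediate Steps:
$m{\left(N \right)} = N + N^{2}$ ($m{\left(N \right)} = N^{2} + N = N + N^{2}$)
$\frac{m{\left(-71 \right)}}{-22670} = \frac{\left(-71\right) \left(1 - 71\right)}{-22670} = \left(-71\right) \left(-70\right) \left(- \frac{1}{22670}\right) = 4970 \left(- \frac{1}{22670}\right) = - \frac{497}{2267}$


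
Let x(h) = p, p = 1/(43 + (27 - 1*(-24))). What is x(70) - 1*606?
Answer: -56963/94 ≈ -605.99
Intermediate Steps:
p = 1/94 (p = 1/(43 + (27 + 24)) = 1/(43 + 51) = 1/94 ≈ 0.010638)
x(h) = 1/94
x(70) - 1*606 = 1/94 - 1*606 = 1/94 - 606 = -56963/94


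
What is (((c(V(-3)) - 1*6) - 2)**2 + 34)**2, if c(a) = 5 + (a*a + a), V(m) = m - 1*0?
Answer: 1849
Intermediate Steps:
V(m) = m (V(m) = m + 0 = m)
c(a) = 5 + a + a**2 (c(a) = 5 + (a**2 + a) = 5 + (a + a**2) = 5 + a + a**2)
(((c(V(-3)) - 1*6) - 2)**2 + 34)**2 = ((((5 - 3 + (-3)**2) - 1*6) - 2)**2 + 34)**2 = ((((5 - 3 + 9) - 6) - 2)**2 + 34)**2 = (((11 - 6) - 2)**2 + 34)**2 = ((5 - 2)**2 + 34)**2 = (3**2 + 34)**2 = (9 + 34)**2 = 43**2 = 1849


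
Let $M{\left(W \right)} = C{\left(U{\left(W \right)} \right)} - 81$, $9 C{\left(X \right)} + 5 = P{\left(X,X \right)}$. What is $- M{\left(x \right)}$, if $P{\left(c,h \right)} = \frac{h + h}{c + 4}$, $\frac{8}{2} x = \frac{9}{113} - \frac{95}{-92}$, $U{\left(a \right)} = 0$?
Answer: $\frac{734}{9} \approx 81.556$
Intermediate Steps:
$x = \frac{11563}{41584}$ ($x = \frac{\frac{9}{113} - \frac{95}{-92}}{4} = \frac{9 \cdot \frac{1}{113} - - \frac{95}{92}}{4} = \frac{\frac{9}{113} + \frac{95}{92}}{4} = \frac{1}{4} \cdot \frac{11563}{10396} = \frac{11563}{41584} \approx 0.27806$)
$P{\left(c,h \right)} = \frac{2 h}{4 + c}$
$C{\left(X \right)} = - \frac{5}{9} + \frac{2 X}{9 \left(4 + X\right)}$ ($C{\left(X \right)} = - \frac{5}{9} + \frac{2 X \frac{1}{4 + X}}{9} = - \frac{5}{9} + \frac{2 X}{9 \left(4 + X\right)}$)
$M{\left(W \right)} = - \frac{734}{9}$ ($M{\left(W \right)} = \frac{-20 - 0}{9 \left(4 + 0\right)} - 81 = \frac{-20 + 0}{9 \cdot 4} - 81 = \frac{1}{9} \cdot \frac{1}{4} \left(-20\right) - 81 = - \frac{5}{9} - 81 = - \frac{734}{9}$)
$- M{\left(x \right)} = \left(-1\right) \left(- \frac{734}{9}\right) = \frac{734}{9}$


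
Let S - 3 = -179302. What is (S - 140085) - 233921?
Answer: -553305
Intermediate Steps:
S = -179299 (S = 3 - 179302 = -179299)
(S - 140085) - 233921 = (-179299 - 140085) - 233921 = -319384 - 233921 = -553305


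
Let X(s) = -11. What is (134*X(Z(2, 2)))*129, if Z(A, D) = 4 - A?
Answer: -190146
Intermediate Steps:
(134*X(Z(2, 2)))*129 = (134*(-11))*129 = -1474*129 = -190146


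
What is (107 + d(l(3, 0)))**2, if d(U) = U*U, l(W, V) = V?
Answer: 11449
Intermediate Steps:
d(U) = U**2
(107 + d(l(3, 0)))**2 = (107 + 0**2)**2 = (107 + 0)**2 = 107**2 = 11449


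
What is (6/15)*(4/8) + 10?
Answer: 51/5 ≈ 10.200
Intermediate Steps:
(6/15)*(4/8) + 10 = (6*(1/15))*(4*(⅛)) + 10 = (⅖)*(½) + 10 = ⅕ + 10 = 51/5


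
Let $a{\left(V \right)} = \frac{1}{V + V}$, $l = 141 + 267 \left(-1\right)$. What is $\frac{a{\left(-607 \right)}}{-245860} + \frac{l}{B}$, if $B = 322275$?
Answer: $- \frac{2507160451}{6412714749400} \approx -0.00039097$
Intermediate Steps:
$l = -126$ ($l = 141 - 267 = -126$)
$a{\left(V \right)} = \frac{1}{2 V}$
$\frac{a{\left(-607 \right)}}{-245860} + \frac{l}{B} = \frac{\frac{1}{2} \frac{1}{-607}}{-245860} - \frac{126}{322275} = \frac{1}{2} \left(- \frac{1}{607}\right) \left(- \frac{1}{245860}\right) - \frac{42}{107425} = \left(- \frac{1}{1214}\right) \left(- \frac{1}{245860}\right) - \frac{42}{107425} = \frac{1}{298474040} - \frac{42}{107425} = - \frac{2507160451}{6412714749400}$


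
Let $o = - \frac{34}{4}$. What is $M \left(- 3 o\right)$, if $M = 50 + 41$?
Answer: $\frac{4641}{2} \approx 2320.5$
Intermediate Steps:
$o = - \frac{17}{2}$ ($o = \left(-34\right) \frac{1}{4} = - \frac{17}{2} \approx -8.5$)
$M = 91$
$M \left(- 3 o\right) = 91 \left(\left(-3\right) \left(- \frac{17}{2}\right)\right) = 91 \cdot \frac{51}{2} = \frac{4641}{2}$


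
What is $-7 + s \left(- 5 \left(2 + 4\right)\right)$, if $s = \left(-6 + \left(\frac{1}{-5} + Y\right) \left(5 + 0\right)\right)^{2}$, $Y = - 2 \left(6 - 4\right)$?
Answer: $-21877$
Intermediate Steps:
$Y = -4$ ($Y = \left(-2\right) 2 = -4$)
$s = 729$ ($s = \left(-6 + \left(\frac{1}{-5} - 4\right) \left(5 + 0\right)\right)^{2} = \left(-6 + \left(- \frac{1}{5} - 4\right) 5\right)^{2} = \left(-6 - 21\right)^{2} = \left(-27\right)^{2} = 729$)
$-7 + s \left(- 5 \left(2 + 4\right)\right) = -7 + 729 \left(- 5 \left(2 + 4\right)\right) = -7 + 729 \left(\left(-5\right) 6\right) = -7 + 729 \left(-30\right) = -7 - 21870 = -21877$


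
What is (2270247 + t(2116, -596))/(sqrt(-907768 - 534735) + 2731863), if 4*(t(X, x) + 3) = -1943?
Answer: 24802674328479/29852307573088 - 9079033*I*sqrt(1442503)/29852307573088 ≈ 0.83085 - 0.00036527*I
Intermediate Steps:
t(X, x) = -1955/4 (t(X, x) = -3 + (1/4)*(-1943) = -3 - 1943/4 = -1955/4)
(2270247 + t(2116, -596))/(sqrt(-907768 - 534735) + 2731863) = (2270247 - 1955/4)/(sqrt(-907768 - 534735) + 2731863) = 9079033/(4*(sqrt(-1442503) + 2731863)) = 9079033/(4*(I*sqrt(1442503) + 2731863)) = 9079033/(4*(2731863 + I*sqrt(1442503)))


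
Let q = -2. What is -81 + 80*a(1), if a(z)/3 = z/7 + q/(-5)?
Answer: 345/7 ≈ 49.286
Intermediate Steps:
a(z) = 6/5 + 3*z/7 (a(z) = 3*(z/7 - 2/(-5)) = 3*(z*(⅐) - 2*(-⅕)) = 3*(z/7 + ⅖) = 3*(⅖ + z/7) = 6/5 + 3*z/7)
-81 + 80*a(1) = -81 + 80*(6/5 + (3/7)*1) = -81 + 80*(6/5 + 3/7) = -81 + 80*(57/35) = -81 + 912/7 = 345/7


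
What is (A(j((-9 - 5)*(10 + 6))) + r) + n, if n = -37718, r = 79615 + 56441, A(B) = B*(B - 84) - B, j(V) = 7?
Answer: 97792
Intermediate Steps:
A(B) = -B + B*(-84 + B) (A(B) = B*(-84 + B) - B = -B + B*(-84 + B))
r = 136056
(A(j((-9 - 5)*(10 + 6))) + r) + n = (7*(-85 + 7) + 136056) - 37718 = (7*(-78) + 136056) - 37718 = (-546 + 136056) - 37718 = 135510 - 37718 = 97792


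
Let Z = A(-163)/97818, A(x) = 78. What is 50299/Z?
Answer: 820024597/13 ≈ 6.3079e+7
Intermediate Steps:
Z = 13/16303 (Z = 78/97818 = 78*(1/97818) = 13/16303 ≈ 0.00079740)
50299/Z = 50299/(13/16303) = 50299*(16303/13) = 820024597/13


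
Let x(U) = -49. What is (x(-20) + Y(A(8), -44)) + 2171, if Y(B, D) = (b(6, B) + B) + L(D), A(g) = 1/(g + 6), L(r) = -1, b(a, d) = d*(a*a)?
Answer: 29731/14 ≈ 2123.6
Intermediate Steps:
b(a, d) = d*a**2
A(g) = 1/(6 + g)
Y(B, D) = -1 + 37*B (Y(B, D) = (B*6**2 + B) - 1 = (B*36 + B) - 1 = (36*B + B) - 1 = 37*B - 1 = -1 + 37*B)
(x(-20) + Y(A(8), -44)) + 2171 = (-49 + (-1 + 37/(6 + 8))) + 2171 = (-49 + (-1 + 37/14)) + 2171 = (-49 + 23/14) + 2171 = -663/14 + 2171 = 29731/14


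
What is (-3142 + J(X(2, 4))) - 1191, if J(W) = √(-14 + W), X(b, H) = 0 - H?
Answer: -4333 + 3*I*√2 ≈ -4333.0 + 4.2426*I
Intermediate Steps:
X(b, H) = -H
(-3142 + J(X(2, 4))) - 1191 = (-3142 + √(-14 - 1*4)) - 1191 = (-3142 + √(-14 - 4)) - 1191 = (-3142 + √(-18)) - 1191 = (-3142 + 3*I*√2) - 1191 = -4333 + 3*I*√2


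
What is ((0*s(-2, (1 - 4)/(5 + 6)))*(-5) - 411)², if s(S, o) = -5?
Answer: 168921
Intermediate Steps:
((0*s(-2, (1 - 4)/(5 + 6)))*(-5) - 411)² = ((0*(-5))*(-5) - 411)² = (0*(-5) - 411)² = (0 - 411)² = (-411)² = 168921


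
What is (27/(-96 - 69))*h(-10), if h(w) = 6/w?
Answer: 27/275 ≈ 0.098182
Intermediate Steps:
(27/(-96 - 69))*h(-10) = (27/(-96 - 69))*(6/(-10)) = (27/(-165))*(6*(-⅒)) = (27*(-1/165))*(-⅗) = -9/55*(-⅗) = 27/275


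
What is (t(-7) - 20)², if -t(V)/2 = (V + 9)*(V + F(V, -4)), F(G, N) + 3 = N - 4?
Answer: 2704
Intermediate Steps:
F(G, N) = -7 + N (F(G, N) = -3 + (N - 4) = -3 + (-4 + N) = -7 + N)
t(V) = -2*(-11 + V)*(9 + V) (t(V) = -2*(V + 9)*(V + (-7 - 4)) = -2*(9 + V)*(V - 11) = -2*(9 + V)*(-11 + V) = -2*(-11 + V)*(9 + V))
(t(-7) - 20)² = ((198 - 2*(-7)² + 4*(-7)) - 20)² = ((198 - 2*49 - 28) - 20)² = ((198 - 98 - 28) - 20)² = (72 - 20)² = 52² = 2704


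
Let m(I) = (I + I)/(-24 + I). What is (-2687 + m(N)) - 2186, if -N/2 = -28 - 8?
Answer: -4870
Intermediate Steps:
N = 72 (N = -2*(-28 - 8) = -2*(-36) = 72)
m(I) = 2*I/(-24 + I) (m(I) = (2*I)/(-24 + I) = 2*I/(-24 + I))
(-2687 + m(N)) - 2186 = (-2687 + 2*72/(-24 + 72)) - 2186 = (-2687 + 2*72/48) - 2186 = (-2687 + 2*72*(1/48)) - 2186 = (-2687 + 3) - 2186 = -2684 - 2186 = -4870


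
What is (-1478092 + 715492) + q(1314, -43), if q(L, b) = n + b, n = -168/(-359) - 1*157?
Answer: -273845032/359 ≈ -7.6280e+5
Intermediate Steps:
n = -56195/359 (n = -168*(-1/359) - 157 = 168/359 - 157 = -56195/359 ≈ -156.53)
q(L, b) = -56195/359 + b
(-1478092 + 715492) + q(1314, -43) = (-1478092 + 715492) + (-56195/359 - 43) = -762600 - 71632/359 = -273845032/359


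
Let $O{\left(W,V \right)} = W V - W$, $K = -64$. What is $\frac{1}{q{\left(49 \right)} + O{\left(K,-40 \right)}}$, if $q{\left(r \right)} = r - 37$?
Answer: $\frac{1}{2636} \approx 0.00037936$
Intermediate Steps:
$q{\left(r \right)} = -37 + r$ ($q{\left(r \right)} = r - 37 = -37 + r$)
$O{\left(W,V \right)} = - W + V W$ ($O{\left(W,V \right)} = V W - W = - W + V W$)
$\frac{1}{q{\left(49 \right)} + O{\left(K,-40 \right)}} = \frac{1}{\left(-37 + 49\right) - 64 \left(-1 - 40\right)} = \frac{1}{12 - -2624} = \frac{1}{12 + 2624} = \frac{1}{2636}$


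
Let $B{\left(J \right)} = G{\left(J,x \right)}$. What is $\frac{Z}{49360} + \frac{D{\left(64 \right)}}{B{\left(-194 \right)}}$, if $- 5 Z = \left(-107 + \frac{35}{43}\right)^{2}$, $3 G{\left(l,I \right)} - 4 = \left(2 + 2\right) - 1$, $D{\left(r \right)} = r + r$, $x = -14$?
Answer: $\frac{43771502577}{798583100} \approx 54.811$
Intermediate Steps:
$D{\left(r \right)} = 2 r$
$G{\left(l,I \right)} = \frac{7}{3}$ ($G{\left(l,I \right)} = \frac{4}{3} + \frac{\left(2 + 2\right) - 1}{3} = \frac{4}{3} + \frac{4 - 1}{3} = \frac{4}{3} + \frac{1}{3} \cdot 3 = \frac{4}{3} + 1 = \frac{7}{3}$)
$Z = - \frac{20848356}{9245}$ ($Z = - \frac{\left(-107 + \frac{35}{43}\right)^{2}}{5} = - \frac{\left(- \frac{4566}{43}\right)^{2}}{5} = \left(- \frac{1}{5}\right) \frac{20848356}{1849} = - \frac{20848356}{9245} \approx -2255.1$)
$B{\left(J \right)} = \frac{7}{3}$
$\frac{Z}{49360} + \frac{D{\left(64 \right)}}{B{\left(-194 \right)}} = - \frac{20848356}{9245 \cdot 49360} + \frac{2 \cdot 64}{\frac{7}{3}} = \left(- \frac{20848356}{9245}\right) \frac{1}{49360} + 128 \cdot \frac{3}{7} = - \frac{5212089}{114083300} + \frac{384}{7} = \frac{43771502577}{798583100}$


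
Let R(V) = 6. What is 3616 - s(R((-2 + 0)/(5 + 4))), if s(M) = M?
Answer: 3610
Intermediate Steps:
3616 - s(R((-2 + 0)/(5 + 4))) = 3616 - 1*6 = 3616 - 6 = 3610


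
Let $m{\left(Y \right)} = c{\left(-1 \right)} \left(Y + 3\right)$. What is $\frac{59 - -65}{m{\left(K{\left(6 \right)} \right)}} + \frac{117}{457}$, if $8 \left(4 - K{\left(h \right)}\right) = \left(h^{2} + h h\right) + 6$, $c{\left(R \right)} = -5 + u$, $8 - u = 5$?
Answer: $\frac{114623}{5027} \approx 22.801$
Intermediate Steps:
$u = 3$ ($u = 8 - 5 = 3$)
$c{\left(R \right)} = -2$ ($c{\left(R \right)} = -5 + 3 = -2$)
$K{\left(h \right)} = \frac{13}{4} - \frac{h^{2}}{4}$ ($K{\left(h \right)} = 4 - \frac{\left(h^{2} + h h\right) + 6}{8} = 4 - \frac{\left(h^{2} + h^{2}\right) + 6}{8} = 4 - \frac{2 h^{2} + 6}{8} = 4 - \frac{6 + 2 h^{2}}{8} = 4 - \left(\frac{3}{4} + \frac{h^{2}}{4}\right) = \frac{13}{4} - \frac{h^{2}}{4}$)
$m{\left(Y \right)} = -6 - 2 Y$ ($m{\left(Y \right)} = - 2 \left(Y + 3\right) = - 2 \left(3 + Y\right) = -6 - 2 Y$)
$\frac{59 - -65}{m{\left(K{\left(6 \right)} \right)}} + \frac{117}{457} = \frac{59 - -65}{-6 - 2 \left(\frac{13}{4} - \frac{6^{2}}{4}\right)} + \frac{117}{457} = \frac{59 + 65}{-6 - 2 \left(\frac{13}{4} - 9\right)} + 117 \cdot \frac{1}{457} = \frac{124}{-6 - 2 \left(\frac{13}{4} - 9\right)} + \frac{117}{457} = \frac{124}{-6 - - \frac{23}{2}} + \frac{117}{457} = \frac{124}{-6 + \frac{23}{2}} + \frac{117}{457} = \frac{124}{\frac{11}{2}} + \frac{117}{457} = 124 \cdot \frac{2}{11} + \frac{117}{457} = \frac{248}{11} + \frac{117}{457} = \frac{114623}{5027}$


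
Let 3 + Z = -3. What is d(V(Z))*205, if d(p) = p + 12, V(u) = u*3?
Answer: -1230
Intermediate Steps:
Z = -6 (Z = -3 - 3 = -6)
V(u) = 3*u
d(p) = 12 + p
d(V(Z))*205 = (12 + 3*(-6))*205 = (12 - 18)*205 = -6*205 = -1230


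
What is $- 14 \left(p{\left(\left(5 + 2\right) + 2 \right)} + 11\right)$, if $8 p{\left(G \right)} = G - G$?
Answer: $-154$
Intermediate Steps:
$p{\left(G \right)} = 0$ ($p{\left(G \right)} = \frac{G - G}{8} = \frac{1}{8} \cdot 0 = 0$)
$- 14 \left(p{\left(\left(5 + 2\right) + 2 \right)} + 11\right) = - 14 \left(0 + 11\right) = \left(-14\right) 11 = -154$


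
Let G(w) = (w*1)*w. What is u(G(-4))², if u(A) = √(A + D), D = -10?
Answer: 6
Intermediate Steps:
G(w) = w² (G(w) = w*w = w²)
u(A) = √(-10 + A) (u(A) = √(A - 10) = √(-10 + A))
u(G(-4))² = (√(-10 + (-4)²))² = (√(-10 + 16))² = (√6)² = 6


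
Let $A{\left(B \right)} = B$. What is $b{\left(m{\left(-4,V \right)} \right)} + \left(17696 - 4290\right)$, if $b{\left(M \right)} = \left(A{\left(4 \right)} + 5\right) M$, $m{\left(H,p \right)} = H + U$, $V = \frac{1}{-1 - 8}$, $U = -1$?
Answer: $13361$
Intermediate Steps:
$V = - \frac{1}{9}$ ($V = \frac{1}{-9} = - \frac{1}{9} \approx -0.11111$)
$m{\left(H,p \right)} = -1 + H$ ($m{\left(H,p \right)} = H - 1 = -1 + H$)
$b{\left(M \right)} = 9 M$ ($b{\left(M \right)} = \left(4 + 5\right) M = 9 M$)
$b{\left(m{\left(-4,V \right)} \right)} + \left(17696 - 4290\right) = 9 \left(-1 - 4\right) + \left(17696 - 4290\right) = 9 \left(-5\right) + 13406 = -45 + 13406 = 13361$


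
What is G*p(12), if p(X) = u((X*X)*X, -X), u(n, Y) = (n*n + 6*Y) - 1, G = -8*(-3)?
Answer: 71661864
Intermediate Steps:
G = 24
u(n, Y) = -1 + n² + 6*Y (u(n, Y) = (n² + 6*Y) - 1 = -1 + n² + 6*Y)
p(X) = -1 + X⁶ - 6*X (p(X) = -1 + ((X*X)*X)² + 6*(-X) = -1 + (X²*X)² - 6*X = -1 + (X³)² - 6*X = -1 + X⁶ - 6*X)
G*p(12) = 24*(-1 + 12⁶ - 6*12) = 24*(-1 + 2985984 - 72) = 24*2985911 = 71661864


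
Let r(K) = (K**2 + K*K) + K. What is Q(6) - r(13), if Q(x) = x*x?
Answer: -315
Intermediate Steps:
Q(x) = x**2
r(K) = K + 2*K**2 (r(K) = (K**2 + K**2) + K = 2*K**2 + K = K + 2*K**2)
Q(6) - r(13) = 6**2 - 13*(1 + 2*13) = 36 - 13*(1 + 26) = 36 - 13*27 = 36 - 1*351 = 36 - 351 = -315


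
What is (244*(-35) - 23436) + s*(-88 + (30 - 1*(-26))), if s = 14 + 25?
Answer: -33224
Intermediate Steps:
s = 39
(244*(-35) - 23436) + s*(-88 + (30 - 1*(-26))) = (244*(-35) - 23436) + 39*(-88 + (30 - 1*(-26))) = (-8540 - 23436) + 39*(-88 + (30 + 26)) = -31976 + 39*(-88 + 56) = -31976 + 39*(-32) = -31976 - 1248 = -33224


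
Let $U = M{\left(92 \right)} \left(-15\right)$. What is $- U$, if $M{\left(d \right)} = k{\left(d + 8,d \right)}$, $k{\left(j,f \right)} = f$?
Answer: $1380$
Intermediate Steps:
$M{\left(d \right)} = d$
$U = -1380$ ($U = 92 \left(-15\right) = -1380$)
$- U = \left(-1\right) \left(-1380\right) = 1380$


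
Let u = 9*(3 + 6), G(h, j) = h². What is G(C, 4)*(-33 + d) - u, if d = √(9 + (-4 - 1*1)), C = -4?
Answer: -577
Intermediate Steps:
d = 2 (d = √(9 + (-4 - 1)) = √(9 - 5) = √4 = 2)
u = 81 (u = 9*9 = 81)
G(C, 4)*(-33 + d) - u = (-4)²*(-33 + 2) - 1*81 = 16*(-31) - 81 = -496 - 81 = -577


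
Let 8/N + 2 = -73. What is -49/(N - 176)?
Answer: 3675/13208 ≈ 0.27824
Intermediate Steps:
N = -8/75 (N = 8/(-2 - 73) = 8/(-75) = 8*(-1/75) = -8/75 ≈ -0.10667)
-49/(N - 176) = -49/(-8/75 - 176) = -49/(-13208/75) = -49*(-75/13208) = 3675/13208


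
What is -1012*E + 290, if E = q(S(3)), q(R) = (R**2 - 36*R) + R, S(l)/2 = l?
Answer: 176378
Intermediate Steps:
S(l) = 2*l
q(R) = R**2 - 35*R
E = -174 (E = (2*3)*(-35 + 2*3) = 6*(-35 + 6) = 6*(-29) = -174)
-1012*E + 290 = -1012*(-174) + 290 = 176088 + 290 = 176378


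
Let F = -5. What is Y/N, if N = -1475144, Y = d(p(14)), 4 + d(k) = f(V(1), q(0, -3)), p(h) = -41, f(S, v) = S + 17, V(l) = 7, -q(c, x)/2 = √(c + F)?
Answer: -5/368786 ≈ -1.3558e-5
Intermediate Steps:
q(c, x) = -2*√(-5 + c) (q(c, x) = -2*√(c - 5) = -2*√(-5 + c))
f(S, v) = 17 + S
d(k) = 20 (d(k) = -4 + (17 + 7) = -4 + 24 = 20)
Y = 20
Y/N = 20/(-1475144) = 20*(-1/1475144) = -5/368786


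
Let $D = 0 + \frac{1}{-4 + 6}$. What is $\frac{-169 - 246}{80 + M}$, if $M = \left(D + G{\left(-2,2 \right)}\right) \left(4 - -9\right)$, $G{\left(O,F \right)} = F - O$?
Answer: $- \frac{830}{277} \approx -2.9964$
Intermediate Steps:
$D = \frac{1}{2}$ ($D = 0 + \frac{1}{2} = \frac{1}{2} \approx 0.5$)
$M = \frac{117}{2}$ ($M = \left(\frac{1}{2} + \left(2 - -2\right)\right) \left(4 - -9\right) = \left(\frac{1}{2} + \left(2 + 2\right)\right) \left(4 + 9\right) = \left(\frac{1}{2} + 4\right) 13 = \frac{9}{2} \cdot 13 = \frac{117}{2} \approx 58.5$)
$\frac{-169 - 246}{80 + M} = \frac{-169 - 246}{80 + \frac{117}{2}} = - \frac{415}{\frac{277}{2}} = \left(-415\right) \frac{2}{277} = - \frac{830}{277}$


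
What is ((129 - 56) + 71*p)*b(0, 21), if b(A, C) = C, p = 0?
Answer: 1533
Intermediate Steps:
((129 - 56) + 71*p)*b(0, 21) = ((129 - 56) + 71*0)*21 = (73 + 0)*21 = 73*21 = 1533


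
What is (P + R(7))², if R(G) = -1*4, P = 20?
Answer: 256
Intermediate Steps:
R(G) = -4
(P + R(7))² = (20 - 4)² = 16² = 256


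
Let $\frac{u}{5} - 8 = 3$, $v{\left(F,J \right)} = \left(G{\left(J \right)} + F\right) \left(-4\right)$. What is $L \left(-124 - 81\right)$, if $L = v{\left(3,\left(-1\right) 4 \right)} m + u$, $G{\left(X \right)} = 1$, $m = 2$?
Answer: $-4715$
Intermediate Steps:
$v{\left(F,J \right)} = -4 - 4 F$ ($v{\left(F,J \right)} = \left(1 + F\right) \left(-4\right) = -4 - 4 F$)
$u = 55$ ($u = 40 + 5 \cdot 3 = 40 + 15 = 55$)
$L = 23$ ($L = \left(-4 - 12\right) 2 + 55 = \left(-16\right) 2 + 55 = -32 + 55 = 23$)
$L \left(-124 - 81\right) = 23 \left(-124 - 81\right) = 23 \left(-205\right) = -4715$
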